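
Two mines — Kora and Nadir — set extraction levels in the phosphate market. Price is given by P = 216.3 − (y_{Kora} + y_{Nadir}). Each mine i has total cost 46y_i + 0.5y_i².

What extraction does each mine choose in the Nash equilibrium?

42.575

Mine Kora's profit: π = y_{Kora}(216.3 − (y_{Kora} + y_{Nadir})) − 46y_{Kora} − 0.5y_{Kora}².
∂π/∂y_{Kora} = 170.3 − 3y_{Kora} − y_{Nadir} = 0, so y_{Kora} = 1703/30 − (1/3)y_{Nadir}.
The game is symmetric, so in equilibrium y_{Nadir} = y_{Kora}: the reaction function gives (4/3)y_{Kora} = 1703/30, hence y_{Kora} = 42.575.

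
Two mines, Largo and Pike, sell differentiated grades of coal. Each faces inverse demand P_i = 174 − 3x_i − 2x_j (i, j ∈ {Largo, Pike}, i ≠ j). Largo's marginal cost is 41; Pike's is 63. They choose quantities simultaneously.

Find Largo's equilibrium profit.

972

Mine Largo's profit: π = x_{Largo}(174 − 3x_{Largo} − 2x_{Pike}) − 41x_{Largo}.
∂π/∂x_{Largo} = 133 − 6x_{Largo} − 2x_{Pike} = 0 ⇒ x_{Largo} = 133/6 − (1/3)x_{Pike}.
Similarly x_{Pike} = 18.5 − (1/3)x_{Largo}.
Solving the two reaction functions simultaneously: (1 − (−1/3)(−1/3))x_{Largo} = 133/6 − (1/3)·18.5, so (8/9)x_{Largo} = 16 and x_{Largo} = 18.
Then x_{Pike} = 18.5 − (1/3)·18 = 12.5.
P_{Largo} = 174 − 3·18 − 2·12.5 = 95.
Profit = (95 − 41)·18 = 972.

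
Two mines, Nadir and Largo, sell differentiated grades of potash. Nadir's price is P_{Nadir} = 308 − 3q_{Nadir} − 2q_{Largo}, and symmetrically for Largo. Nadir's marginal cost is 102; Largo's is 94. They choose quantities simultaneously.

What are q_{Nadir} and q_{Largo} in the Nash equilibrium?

Mine Nadir's profit: π = q_{Nadir}(308 − 3q_{Nadir} − 2q_{Largo}) − 102q_{Nadir}.
∂π/∂q_{Nadir} = 206 − 6q_{Nadir} − 2q_{Largo} = 0 ⇒ q_{Nadir} = 103/3 − (1/3)q_{Largo}.
Similarly q_{Largo} = 107/3 − (1/3)q_{Nadir}.
Substituting the second reaction function into the first: q_{Nadir} = 103/3 − (1/3)(107/3 − (1/3)q_{Nadir}), which gives (8/9)q_{Nadir} = 202/9 ⇒ q_{Nadir} = 25.25.
Then q_{Largo} = 107/3 − (1/3)·25.25 = 27.25.

25.25, 27.25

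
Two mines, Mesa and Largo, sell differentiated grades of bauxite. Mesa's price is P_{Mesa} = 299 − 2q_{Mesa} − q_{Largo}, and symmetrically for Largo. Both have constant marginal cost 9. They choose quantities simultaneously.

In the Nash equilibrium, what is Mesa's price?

125

Mine Mesa's profit: π = q_{Mesa}(299 − 2q_{Mesa} − q_{Largo}) − 9q_{Mesa}.
∂π/∂q_{Mesa} = 290 − 4q_{Mesa} − q_{Largo} = 0 ⇒ q_{Mesa} = 72.5 − 0.25q_{Largo}.
By symmetry q_{Largo} = q_{Mesa}; substituting into the reaction function, 1.25q_{Mesa} = 72.5 and q_{Mesa} = 58.
P_{Mesa} = 299 − 2·58 − 58 = 125.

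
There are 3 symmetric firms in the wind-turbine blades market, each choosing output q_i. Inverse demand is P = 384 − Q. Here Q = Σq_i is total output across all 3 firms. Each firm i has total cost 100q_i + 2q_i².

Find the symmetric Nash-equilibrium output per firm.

35.5

A representative firm's profit is π_i = q_i(384 − Q) − 100q_i − 2q_i², with Q = q_i + Σ_{j≠i} q_j.
First-order condition: 284 − 6q_i − Σ_{j≠i} q_j = 0.
With identical firms, set every q_j = q: then 284 − 6q − 2q = 0, i.e. q = 284/8 = 35.5.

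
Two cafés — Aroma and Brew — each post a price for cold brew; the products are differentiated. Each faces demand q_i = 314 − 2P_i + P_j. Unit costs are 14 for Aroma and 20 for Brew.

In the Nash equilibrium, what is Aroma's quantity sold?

201.6

Aroma's profit: π = (P_{Aroma} − 14)(314 − 2P_{Aroma} + P_{Brew}).
∂π/∂P_{Aroma} = 342 − 4P_{Aroma} + P_{Brew} = 0 ⇒ P_{Aroma} = 85.5 + 0.25P_{Brew}.
Similarly P_{Brew} = 88.5 + 0.25P_{Aroma}.
Substituting the second reaction function into the first: P_{Aroma} = 85.5 + 0.25(88.5 + 0.25P_{Aroma}), which gives 0.9375P_{Aroma} = 107.625 ⇒ P_{Aroma} = 114.8.
Then P_{Brew} = 88.5 + 0.25·114.8 = 117.2.
q_{Aroma} = 314 − 2·114.8 + 117.2 = 201.6.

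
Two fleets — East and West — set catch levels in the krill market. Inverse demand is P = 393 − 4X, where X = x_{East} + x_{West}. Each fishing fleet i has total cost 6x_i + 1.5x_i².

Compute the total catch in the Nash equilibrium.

Fishing fleet East's profit: π = x_{East}(393 − 4(x_{East} + x_{West})) − 6x_{East} − 1.5x_{East}².
∂π/∂x_{East} = 387 − 11x_{East} − 4x_{West} = 0, so x_{East} = 387/11 − (4/11)x_{West}.
The game is symmetric, so in equilibrium x_{West} = x_{East}: the reaction function gives (15/11)x_{East} = 387/11, hence x_{East} = 25.8.
Total catch: 25.8 + 25.8 = 51.6.

51.6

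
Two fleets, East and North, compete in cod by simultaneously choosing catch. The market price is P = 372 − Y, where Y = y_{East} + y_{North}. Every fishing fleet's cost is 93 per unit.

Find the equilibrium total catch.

Fishing fleet East's profit: π = y_{East}(372 − (y_{East} + y_{North})) − 93y_{East}.
∂π/∂y_{East} = 279 − 2y_{East} − y_{North} = 0, so y_{East} = 139.5 − 0.5y_{North}.
Setting y_{East} = y_{North} in the reaction function: y_{East} = 139.5 − 0.5y_{East}, so y_{East} = 139.5 / 1.5 = 93.
Total catch: 93 + 93 = 186.

186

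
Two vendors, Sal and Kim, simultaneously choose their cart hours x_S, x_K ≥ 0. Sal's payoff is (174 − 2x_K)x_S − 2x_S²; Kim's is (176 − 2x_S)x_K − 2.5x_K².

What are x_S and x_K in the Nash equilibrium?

32.375, 22.25

Expanding Sal's payoff: 174x_S − 2x_Kx_S − 2x_S².
∂π/∂x_S = 174 − 2x_K − 4x_S = 0, so x_S = 43.5 − 0.5x_K.
Likewise for Kim: x_K = 35.2 − 0.4x_S.
Substituting the second reaction function into the first: x_S = 43.5 − 0.5(35.2 − 0.4x_S), which gives 0.8x_S = 25.9 ⇒ x_S = 32.375.
Then x_K = 35.2 − 0.4·32.375 = 22.25.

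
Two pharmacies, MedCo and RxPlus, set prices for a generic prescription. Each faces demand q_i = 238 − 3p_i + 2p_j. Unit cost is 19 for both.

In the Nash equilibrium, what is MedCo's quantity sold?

MedCo's profit: π = (p_{MedCo} − 19)(238 − 3p_{MedCo} + 2p_{RxPlus}).
∂π/∂p_{MedCo} = 295 − 6p_{MedCo} + 2p_{RxPlus} = 0 ⇒ p_{MedCo} = 295/6 + (1/3)p_{RxPlus}.
Setting p_{MedCo} = p_{RxPlus} in the reaction function: p_{MedCo} = 295/6 + (1/3)p_{MedCo}, so p_{MedCo} = (295/6) / (2/3) = 73.75.
q_{MedCo} = 238 − 3·73.75 + 2·73.75 = 164.25.

164.25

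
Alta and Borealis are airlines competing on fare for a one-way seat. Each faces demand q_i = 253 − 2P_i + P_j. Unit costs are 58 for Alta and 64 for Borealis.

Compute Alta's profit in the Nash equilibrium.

8659.28

Alta's profit: π = (P_{Alta} − 58)(253 − 2P_{Alta} + P_{Borealis}).
∂π/∂P_{Alta} = 369 − 4P_{Alta} + P_{Borealis} = 0 ⇒ P_{Alta} = 92.25 + 0.25P_{Borealis}.
Similarly P_{Borealis} = 95.25 + 0.25P_{Alta}.
Substituting the second reaction function into the first: P_{Alta} = 92.25 + 0.25(95.25 + 0.25P_{Alta}), which gives 0.9375P_{Alta} = 116.0625 ⇒ P_{Alta} = 123.8.
Then P_{Borealis} = 95.25 + 0.25·123.8 = 126.2.
q_{Alta} = 253 − 2·123.8 + 126.2 = 131.6.
Profit = (123.8 − 58)·131.6 = 8659.28.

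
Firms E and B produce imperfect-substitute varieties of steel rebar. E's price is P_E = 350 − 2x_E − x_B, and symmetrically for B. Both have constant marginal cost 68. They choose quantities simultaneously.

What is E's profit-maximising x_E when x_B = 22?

Firm E's profit: π = x_E(350 − 2x_E − x_B) − 68x_E.
∂π/∂x_E = 282 − 4x_E − x_B = 0 ⇒ x_E = 70.5 − 0.25x_B.
At x_B = 22: x_E = 70.5 − 0.25·22 = 65.

65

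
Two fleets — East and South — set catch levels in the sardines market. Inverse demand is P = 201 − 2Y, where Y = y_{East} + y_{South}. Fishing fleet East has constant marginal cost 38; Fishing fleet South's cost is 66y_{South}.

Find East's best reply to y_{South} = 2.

Fishing fleet East's profit: π = y_{East}(201 − 2(y_{East} + y_{South})) − 38y_{East}.
∂π/∂y_{East} = 163 − 4y_{East} − 2y_{South} = 0, so y_{East} = 40.75 − 0.5y_{South}.
At y_{South} = 2: y_{East} = 40.75 − 0.5·2 = 39.75.

39.75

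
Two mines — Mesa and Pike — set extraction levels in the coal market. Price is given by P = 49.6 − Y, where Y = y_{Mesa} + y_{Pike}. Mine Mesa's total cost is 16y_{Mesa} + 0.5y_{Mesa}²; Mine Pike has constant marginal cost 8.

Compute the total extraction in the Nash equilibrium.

Mine Mesa's profit: π = y_{Mesa}(49.6 − (y_{Mesa} + y_{Pike})) − 16y_{Mesa} − 0.5y_{Mesa}².
∂π/∂y_{Mesa} = 33.6 − 3y_{Mesa} − y_{Pike} = 0, so y_{Mesa} = 11.2 − (1/3)y_{Pike}.
For Pike: ∂π/∂y_{Pike} = 41.6 − 2y_{Pike} − y_{Mesa} = 0 ⇒ y_{Pike} = 20.8 − 0.5y_{Mesa}.
Solving the two reaction functions simultaneously: (1 − (−1/3)(−0.5))y_{Mesa} = 11.2 − (1/3)·20.8, so (5/6)y_{Mesa} = 64/15 and y_{Mesa} = 5.12.
Then y_{Pike} = 20.8 − 0.5·5.12 = 18.24.
Total extraction: 5.12 + 18.24 = 23.36.

23.36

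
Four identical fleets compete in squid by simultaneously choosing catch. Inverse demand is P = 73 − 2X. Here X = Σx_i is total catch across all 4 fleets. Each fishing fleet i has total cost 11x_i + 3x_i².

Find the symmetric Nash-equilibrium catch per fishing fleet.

A representative fishing fleet's profit is π_i = x_i(73 − 2X) − 11x_i − 3x_i², with X = x_i + Σ_{j≠i} x_j.
First-order condition: 62 − 10x_i − 2Σ_{j≠i} x_j = 0.
Imposing symmetry (x_j = x for all j) turns Σ_{j≠i} x_j into 3x, so 62 = 16x and x = 3.875.

3.875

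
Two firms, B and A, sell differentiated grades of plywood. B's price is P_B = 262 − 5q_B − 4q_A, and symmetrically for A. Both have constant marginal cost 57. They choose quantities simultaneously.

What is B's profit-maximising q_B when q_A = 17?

Firm B's profit: π = q_B(262 − 5q_B − 4q_A) − 57q_B.
∂π/∂q_B = 205 − 10q_B − 4q_A = 0 ⇒ q_B = 20.5 − 0.4q_A.
At q_A = 17: q_B = 20.5 − 0.4·17 = 13.7.

13.7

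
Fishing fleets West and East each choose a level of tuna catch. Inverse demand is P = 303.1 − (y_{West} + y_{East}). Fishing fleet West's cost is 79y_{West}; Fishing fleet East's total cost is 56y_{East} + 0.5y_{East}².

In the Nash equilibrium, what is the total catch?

139.06

Fishing fleet West's profit: π = y_{West}(303.1 − (y_{West} + y_{East})) − 79y_{West}.
∂π/∂y_{West} = 224.1 − 2y_{West} − y_{East} = 0, so y_{West} = 112.05 − 0.5y_{East}.
For East: ∂π/∂y_{East} = 247.1 − 3y_{East} − y_{West} = 0 ⇒ y_{East} = 2471/30 − (1/3)y_{West}.
Solving the two reaction functions simultaneously: (1 − (−0.5)(−1/3))y_{West} = 112.05 − 0.5·(2471/30), so (5/6)y_{West} = 1063/15 and y_{West} = 85.04.
Then y_{East} = 2471/30 − (1/3)·85.04 = 54.02.
Total catch: 85.04 + 54.02 = 139.06.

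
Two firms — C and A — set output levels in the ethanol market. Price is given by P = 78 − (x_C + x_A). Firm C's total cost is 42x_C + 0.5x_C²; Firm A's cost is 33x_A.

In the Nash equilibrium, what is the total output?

Firm C's profit: π = x_C(78 − (x_C + x_A)) − 42x_C − 0.5x_C².
∂π/∂x_C = 36 − 3x_C − x_A = 0, so x_C = 12 − (1/3)x_A.
For A: ∂π/∂x_A = 45 − 2x_A − x_C = 0 ⇒ x_A = 22.5 − 0.5x_C.
Solving the two reaction functions simultaneously: (1 − (−1/3)(−0.5))x_C = 12 − (1/3)·22.5, so (5/6)x_C = 4.5 and x_C = 5.4.
Then x_A = 22.5 − 0.5·5.4 = 19.8.
Total output: 5.4 + 19.8 = 25.2.

25.2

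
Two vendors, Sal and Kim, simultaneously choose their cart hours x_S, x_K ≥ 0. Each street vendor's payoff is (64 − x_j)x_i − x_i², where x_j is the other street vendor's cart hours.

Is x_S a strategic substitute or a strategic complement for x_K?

strategic substitutes

Sal's payoff is (64 − x_K)x_S − x_S².
∂π/∂x_S = 64 − x_K − 2x_S = 0, so x_S = 32 − 0.5x_K.
The best-response slope dx_S/dx_K = −0.5 < 0: the reaction function is downward-sloping, so the choices are strategic substitutes.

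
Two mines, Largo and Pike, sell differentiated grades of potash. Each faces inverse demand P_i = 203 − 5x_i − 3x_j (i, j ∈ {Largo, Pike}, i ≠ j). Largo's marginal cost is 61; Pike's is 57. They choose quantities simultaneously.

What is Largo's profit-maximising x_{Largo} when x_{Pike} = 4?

Mine Largo's profit: π = x_{Largo}(203 − 5x_{Largo} − 3x_{Pike}) − 61x_{Largo}.
∂π/∂x_{Largo} = 142 − 10x_{Largo} − 3x_{Pike} = 0 ⇒ x_{Largo} = 14.2 − 0.3x_{Pike}.
At x_{Pike} = 4: x_{Largo} = 14.2 − 0.3·4 = 13.

13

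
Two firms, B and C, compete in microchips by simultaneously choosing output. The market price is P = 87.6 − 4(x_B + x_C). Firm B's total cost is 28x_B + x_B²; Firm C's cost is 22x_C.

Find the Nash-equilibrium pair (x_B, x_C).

3.35, 6.525

Firm B's profit: π = x_B(87.6 − 4(x_B + x_C)) − 28x_B − x_B².
∂π/∂x_B = 59.6 − 10x_B − 4x_C = 0, so x_B = 5.96 − 0.4x_C.
For C: ∂π/∂x_C = 65.6 − 8x_C − 4x_B = 0 ⇒ x_C = 8.2 − 0.5x_B.
Plugging x_C into B's best response: x_B = 5.96 − 0.4(8.2 − 0.5x_B) ⇒ 0.8x_B = 2.68, so x_B = 3.35.
Then x_C = 8.2 − 0.5·3.35 = 6.525.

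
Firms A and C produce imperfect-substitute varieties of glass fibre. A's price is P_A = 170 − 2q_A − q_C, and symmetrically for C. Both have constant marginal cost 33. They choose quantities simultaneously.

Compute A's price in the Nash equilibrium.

Firm A's profit: π = q_A(170 − 2q_A − q_C) − 33q_A.
∂π/∂q_A = 137 − 4q_A − q_C = 0 ⇒ q_A = 34.25 − 0.25q_C.
By symmetry q_C = q_A; substituting into the reaction function, 1.25q_A = 34.25 and q_A = 27.4.
P_A = 170 − 2·27.4 − 27.4 = 87.8.

87.8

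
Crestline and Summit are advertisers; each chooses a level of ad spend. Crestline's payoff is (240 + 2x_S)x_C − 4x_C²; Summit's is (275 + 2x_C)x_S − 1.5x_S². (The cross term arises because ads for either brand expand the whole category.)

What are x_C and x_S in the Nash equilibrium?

63.5, 134

Expanding Crestline's payoff: 240x_C + 2x_Sx_C − 4x_C².
∂π/∂x_C = 240 + 2x_S − 8x_C = 0, so x_C = 30 + 0.25x_S.
Likewise for Summit: x_S = 275/3 + (2/3)x_C.
Substituting the second reaction function into the first: x_C = 30 + 0.25(275/3 + (2/3)x_C), which gives (5/6)x_C = 635/12 ⇒ x_C = 63.5.
Then x_S = 275/3 + (2/3)·63.5 = 134.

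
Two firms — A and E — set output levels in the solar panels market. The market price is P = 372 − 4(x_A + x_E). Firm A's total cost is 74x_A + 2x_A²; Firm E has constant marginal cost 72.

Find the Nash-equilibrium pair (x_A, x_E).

Firm A's profit: π = x_A(372 − 4(x_A + x_E)) − 74x_A − 2x_A².
∂π/∂x_A = 298 − 12x_A − 4x_E = 0, so x_A = 149/6 − (1/3)x_E.
For E: ∂π/∂x_E = 300 − 8x_E − 4x_A = 0 ⇒ x_E = 37.5 − 0.5x_A.
Solving the two reaction functions simultaneously: (1 − (−1/3)(−0.5))x_A = 149/6 − (1/3)·37.5, so (5/6)x_A = 37/3 and x_A = 14.8.
Then x_E = 37.5 − 0.5·14.8 = 30.1.

14.8, 30.1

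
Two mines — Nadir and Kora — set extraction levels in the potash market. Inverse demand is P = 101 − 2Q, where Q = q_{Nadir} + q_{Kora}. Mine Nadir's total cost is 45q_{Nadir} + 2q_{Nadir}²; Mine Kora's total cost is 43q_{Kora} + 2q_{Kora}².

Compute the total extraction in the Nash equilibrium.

Mine Nadir's profit: π = q_{Nadir}(101 − 2(q_{Nadir} + q_{Kora})) − 45q_{Nadir} − 2q_{Nadir}².
∂π/∂q_{Nadir} = 56 − 8q_{Nadir} − 2q_{Kora} = 0, so q_{Nadir} = 7 − 0.25q_{Kora}.
By the same steps for Kora: q_{Kora} = 7.25 − 0.25q_{Nadir}.
Substituting the second reaction function into the first: q_{Nadir} = 7 − 0.25(7.25 − 0.25q_{Nadir}), which gives 0.9375q_{Nadir} = 5.1875 ⇒ q_{Nadir} = 83/15.
Then q_{Kora} = 7.25 − 0.25·(83/15) = 88/15.
Total extraction: 83/15 + 88/15 = 11.4.

11.4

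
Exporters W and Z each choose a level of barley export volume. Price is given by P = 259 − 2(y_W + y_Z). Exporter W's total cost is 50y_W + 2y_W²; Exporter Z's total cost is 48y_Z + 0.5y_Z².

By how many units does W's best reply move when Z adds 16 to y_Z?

Exporter W's profit: π = y_W(259 − 2(y_W + y_Z)) − 50y_W − 2y_W².
∂π/∂y_W = 209 − 8y_W − 2y_Z = 0, so y_W = 26.125 − 0.25y_Z.
The reaction-function slope is −0.25, so a 16-unit rise in y_Z moves y_W by −0.25 × 16 = −4. W's best response falls — the actions are strategic substitutes.

-4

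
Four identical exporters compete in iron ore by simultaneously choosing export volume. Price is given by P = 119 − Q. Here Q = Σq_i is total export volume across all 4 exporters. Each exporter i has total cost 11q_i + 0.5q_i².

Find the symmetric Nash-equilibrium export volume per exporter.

18

A representative exporter's profit is π_i = q_i(119 − Q) − 11q_i − 0.5q_i², with Q = q_i + Σ_{j≠i} q_j.
First-order condition: 108 − 3q_i − Σ_{j≠i} q_j = 0.
Imposing symmetry (q_j = q for all j) turns Σ_{j≠i} q_j into 3q, so 108 = 6q and q = 18.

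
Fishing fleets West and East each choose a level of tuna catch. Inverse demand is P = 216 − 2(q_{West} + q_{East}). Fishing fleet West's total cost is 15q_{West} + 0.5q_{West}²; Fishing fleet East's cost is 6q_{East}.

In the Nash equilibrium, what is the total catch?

64.5

Fishing fleet West's profit: π = q_{West}(216 − 2(q_{West} + q_{East})) − 15q_{West} − 0.5q_{West}².
∂π/∂q_{West} = 201 − 5q_{West} − 2q_{East} = 0, so q_{West} = 40.2 − 0.4q_{East}.
For East: ∂π/∂q_{East} = 210 − 4q_{East} − 2q_{West} = 0 ⇒ q_{East} = 52.5 − 0.5q_{West}.
Plugging q_{East} into West's best response: q_{West} = 40.2 − 0.4(52.5 − 0.5q_{West}) ⇒ 0.8q_{West} = 19.2, so q_{West} = 24.
Then q_{East} = 52.5 − 0.5·24 = 40.5.
Total catch: 24 + 40.5 = 64.5.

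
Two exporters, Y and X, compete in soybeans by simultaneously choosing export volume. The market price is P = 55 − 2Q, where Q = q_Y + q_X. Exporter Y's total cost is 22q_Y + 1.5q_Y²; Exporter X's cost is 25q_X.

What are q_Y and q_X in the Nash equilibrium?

3, 6

Exporter Y's profit: π = q_Y(55 − 2(q_Y + q_X)) − 22q_Y − 1.5q_Y².
∂π/∂q_Y = 33 − 7q_Y − 2q_X = 0, so q_Y = 33/7 − (2/7)q_X.
For X: ∂π/∂q_X = 30 − 4q_X − 2q_Y = 0 ⇒ q_X = 7.5 − 0.5q_Y.
Substituting the second reaction function into the first: q_Y = 33/7 − (2/7)(7.5 − 0.5q_Y), which gives (6/7)q_Y = 18/7 ⇒ q_Y = 3.
Then q_X = 7.5 − 0.5·3 = 6.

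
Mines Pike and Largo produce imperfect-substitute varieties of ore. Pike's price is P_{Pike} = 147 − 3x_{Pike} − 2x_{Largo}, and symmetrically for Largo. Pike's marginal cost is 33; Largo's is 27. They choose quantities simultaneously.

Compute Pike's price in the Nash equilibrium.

74.625

Mine Pike's profit: π = x_{Pike}(147 − 3x_{Pike} − 2x_{Largo}) − 33x_{Pike}.
∂π/∂x_{Pike} = 114 − 6x_{Pike} − 2x_{Largo} = 0 ⇒ x_{Pike} = 19 − (1/3)x_{Largo}.
Similarly x_{Largo} = 20 − (1/3)x_{Pike}.
Substituting the second reaction function into the first: x_{Pike} = 19 − (1/3)(20 − (1/3)x_{Pike}), which gives (8/9)x_{Pike} = 37/3 ⇒ x_{Pike} = 13.875.
Then x_{Largo} = 20 − (1/3)·13.875 = 15.375.
P_{Pike} = 147 − 3·13.875 − 2·15.375 = 74.625.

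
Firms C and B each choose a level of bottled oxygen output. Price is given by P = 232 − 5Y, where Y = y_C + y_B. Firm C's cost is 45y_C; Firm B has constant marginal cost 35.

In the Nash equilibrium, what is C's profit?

Firm C's profit: π = y_C(232 − 5(y_C + y_B)) − 45y_C.
∂π/∂y_C = 187 − 10y_C − 5y_B = 0, so y_C = 18.7 − 0.5y_B.
By the same steps for B: y_B = 19.7 − 0.5y_C.
Plugging y_B into C's best response: y_C = 18.7 − 0.5(19.7 − 0.5y_C) ⇒ 0.75y_C = 8.85, so y_C = 11.8.
Then y_B = 19.7 − 0.5·11.8 = 13.8.
Price P = 232 − 5·25.6 = 104.
C's profit: (104 − 45)·11.8 = 696.2.

696.2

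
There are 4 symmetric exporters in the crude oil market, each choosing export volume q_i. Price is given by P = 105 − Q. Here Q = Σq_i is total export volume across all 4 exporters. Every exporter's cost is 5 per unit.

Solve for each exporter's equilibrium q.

A representative exporter's profit is π_i = q_i(105 − Q) − 5q_i, with Q = q_i + Σ_{j≠i} q_j.
First-order condition: 100 − 2q_i − Σ_{j≠i} q_j = 0.
In a symmetric equilibrium every exporter chooses the same q, so Σ_{j≠i} q_j = 3q. The condition becomes 100 − 5q = 0, giving q = 100/5 = 20.

20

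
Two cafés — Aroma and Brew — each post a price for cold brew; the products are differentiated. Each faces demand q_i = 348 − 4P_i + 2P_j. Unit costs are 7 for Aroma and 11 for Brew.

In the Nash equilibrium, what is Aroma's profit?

Aroma's profit: π = (P_{Aroma} − 7)(348 − 4P_{Aroma} + 2P_{Brew}).
∂π/∂P_{Aroma} = 376 − 8P_{Aroma} + 2P_{Brew} = 0 ⇒ P_{Aroma} = 47 + 0.25P_{Brew}.
Similarly P_{Brew} = 49 + 0.25P_{Aroma}.
Substituting the second reaction function into the first: P_{Aroma} = 47 + 0.25(49 + 0.25P_{Aroma}), which gives 0.9375P_{Aroma} = 59.25 ⇒ P_{Aroma} = 63.2.
Then P_{Brew} = 49 + 0.25·63.2 = 64.8.
q_{Aroma} = 348 − 4·63.2 + 2·64.8 = 224.8.
Profit = (63.2 − 7)·224.8 = 12633.76.

12633.76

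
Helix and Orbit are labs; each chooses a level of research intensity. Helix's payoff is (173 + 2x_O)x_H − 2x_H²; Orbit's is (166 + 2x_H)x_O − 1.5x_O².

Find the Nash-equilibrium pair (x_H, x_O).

106.375, 126.25

Expanding Helix's payoff: 173x_H + 2x_Ox_H − 2x_H².
∂π/∂x_H = 173 + 2x_O − 4x_H = 0, so x_H = 43.25 + 0.5x_O.
Likewise for Orbit: x_O = 166/3 + (2/3)x_H.
Plugging x_O into Helix's best response: x_H = 43.25 + 0.5(166/3 + (2/3)x_H) ⇒ (2/3)x_H = 851/12, so x_H = 106.375.
Then x_O = 166/3 + (2/3)·106.375 = 126.25.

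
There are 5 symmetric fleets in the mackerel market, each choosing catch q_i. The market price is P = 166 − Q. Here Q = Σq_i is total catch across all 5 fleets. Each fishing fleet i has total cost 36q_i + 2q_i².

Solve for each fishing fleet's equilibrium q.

13

A representative fishing fleet's profit is π_i = q_i(166 − Q) − 36q_i − 2q_i², with Q = q_i + Σ_{j≠i} q_j.
First-order condition: 130 − 6q_i − Σ_{j≠i} q_j = 0.
With identical fishing fleets, set every q_j = q: then 130 − 6q − 4q = 0, i.e. q = 130/10 = 13.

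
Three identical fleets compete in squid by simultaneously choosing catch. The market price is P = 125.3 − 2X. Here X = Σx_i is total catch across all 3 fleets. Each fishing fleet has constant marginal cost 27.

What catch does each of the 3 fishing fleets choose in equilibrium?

A representative fishing fleet's profit is π_i = x_i(125.3 − 2X) − 27x_i, with X = x_i + Σ_{j≠i} x_j.
First-order condition: 98.3 − 4x_i − 2Σ_{j≠i} x_j = 0.
With identical fishing fleets, set every x_j = x: then 98.3 − 4x − 4x = 0, i.e. x = 98.3/8 = 12.2875.

12.2875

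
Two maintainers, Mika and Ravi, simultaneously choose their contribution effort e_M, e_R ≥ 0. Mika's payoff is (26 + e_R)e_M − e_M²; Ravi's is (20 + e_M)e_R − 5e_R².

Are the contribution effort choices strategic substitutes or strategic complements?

Expanding Mika's payoff: 26e_M + e_Re_M − e_M².
∂π/∂e_M = 26 + e_R − 2e_M = 0, so e_M = 13 + 0.5e_R.
The best-response slope de_M/de_R = 0.5 > 0: the reaction function is upward-sloping, so the choices are strategic complements.

strategic complements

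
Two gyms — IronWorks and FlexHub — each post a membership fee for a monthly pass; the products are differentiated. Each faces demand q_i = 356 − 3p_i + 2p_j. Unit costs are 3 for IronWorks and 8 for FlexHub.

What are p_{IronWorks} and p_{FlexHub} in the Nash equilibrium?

92.1875, 94.0625

IronWorks's profit: π = (p_{IronWorks} − 3)(356 − 3p_{IronWorks} + 2p_{FlexHub}).
∂π/∂p_{IronWorks} = 365 − 6p_{IronWorks} + 2p_{FlexHub} = 0 ⇒ p_{IronWorks} = 365/6 + (1/3)p_{FlexHub}.
Similarly p_{FlexHub} = 190/3 + (1/3)p_{IronWorks}.
Solving the two reaction functions simultaneously: (1 − (1/3)(1/3))p_{IronWorks} = 365/6 + (1/3)·(190/3), so (8/9)p_{IronWorks} = 1475/18 and p_{IronWorks} = 92.1875.
Then p_{FlexHub} = 190/3 + (1/3)·92.1875 = 94.0625.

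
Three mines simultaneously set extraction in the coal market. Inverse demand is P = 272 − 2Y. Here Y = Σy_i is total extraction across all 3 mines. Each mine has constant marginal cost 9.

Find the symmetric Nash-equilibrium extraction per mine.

32.875

A representative mine's profit is π_i = y_i(272 − 2Y) − 9y_i, with Y = y_i + Σ_{j≠i} y_j.
First-order condition: 263 − 4y_i − 2Σ_{j≠i} y_j = 0.
In a symmetric equilibrium every mine chooses the same y, so Σ_{j≠i} y_j = 2y. The condition becomes 263 − 8y = 0, giving y = 263/8 = 32.875.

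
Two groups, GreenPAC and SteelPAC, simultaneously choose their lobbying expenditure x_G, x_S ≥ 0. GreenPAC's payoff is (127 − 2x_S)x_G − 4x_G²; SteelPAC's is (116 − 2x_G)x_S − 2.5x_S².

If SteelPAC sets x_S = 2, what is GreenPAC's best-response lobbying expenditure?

Expanding GreenPAC's payoff: 127x_G − 2x_Sx_G − 4x_G².
∂π/∂x_G = 127 − 2x_S − 8x_G = 0, so x_G = 15.875 − 0.25x_S.
At x_S = 2: x_G = 15.875 − 0.25·2 = 15.375.

15.375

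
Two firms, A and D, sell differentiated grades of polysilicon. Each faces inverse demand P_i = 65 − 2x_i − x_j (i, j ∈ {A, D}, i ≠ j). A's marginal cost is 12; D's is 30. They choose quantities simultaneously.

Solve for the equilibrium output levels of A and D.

11.8, 5.8

Firm A's profit: π = x_A(65 − 2x_A − x_D) − 12x_A.
∂π/∂x_A = 53 − 4x_A − x_D = 0 ⇒ x_A = 13.25 − 0.25x_D.
Similarly x_D = 8.75 − 0.25x_A.
Plugging x_D into A's best response: x_A = 13.25 − 0.25(8.75 − 0.25x_A) ⇒ 0.9375x_A = 11.0625, so x_A = 11.8.
Then x_D = 8.75 − 0.25·11.8 = 5.8.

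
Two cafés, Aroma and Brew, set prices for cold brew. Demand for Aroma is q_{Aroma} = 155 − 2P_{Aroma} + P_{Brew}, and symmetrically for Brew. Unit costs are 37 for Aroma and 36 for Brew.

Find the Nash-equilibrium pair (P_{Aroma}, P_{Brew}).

76.2, 75.8

Aroma's profit: π = (P_{Aroma} − 37)(155 − 2P_{Aroma} + P_{Brew}).
∂π/∂P_{Aroma} = 229 − 4P_{Aroma} + P_{Brew} = 0 ⇒ P_{Aroma} = 57.25 + 0.25P_{Brew}.
Similarly P_{Brew} = 56.75 + 0.25P_{Aroma}.
Plugging P_{Brew} into Aroma's best response: P_{Aroma} = 57.25 + 0.25(56.75 + 0.25P_{Aroma}) ⇒ 0.9375P_{Aroma} = 71.4375, so P_{Aroma} = 76.2.
Then P_{Brew} = 56.75 + 0.25·76.2 = 75.8.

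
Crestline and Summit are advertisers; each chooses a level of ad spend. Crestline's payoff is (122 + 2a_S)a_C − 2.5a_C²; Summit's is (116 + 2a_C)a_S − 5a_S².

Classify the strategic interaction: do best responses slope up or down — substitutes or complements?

Expanding Crestline's payoff: 122a_C + 2a_Sa_C − 2.5a_C².
∂π/∂a_C = 122 + 2a_S − 5a_C = 0, so a_C = 24.4 + 0.4a_S.
The best-response slope da_C/da_S = 0.4 > 0: the reaction function is upward-sloping, so the choices are strategic complements.

strategic complements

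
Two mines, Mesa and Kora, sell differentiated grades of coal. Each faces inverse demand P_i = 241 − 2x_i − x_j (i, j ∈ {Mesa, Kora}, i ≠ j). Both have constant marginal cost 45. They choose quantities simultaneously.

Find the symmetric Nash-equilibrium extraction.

Mine Mesa's profit: π = x_{Mesa}(241 − 2x_{Mesa} − x_{Kora}) − 45x_{Mesa}.
∂π/∂x_{Mesa} = 196 − 4x_{Mesa} − x_{Kora} = 0 ⇒ x_{Mesa} = 49 − 0.25x_{Kora}.
By symmetry x_{Kora} = x_{Mesa}; substituting into the reaction function, 1.25x_{Mesa} = 49 and x_{Mesa} = 39.2.

39.2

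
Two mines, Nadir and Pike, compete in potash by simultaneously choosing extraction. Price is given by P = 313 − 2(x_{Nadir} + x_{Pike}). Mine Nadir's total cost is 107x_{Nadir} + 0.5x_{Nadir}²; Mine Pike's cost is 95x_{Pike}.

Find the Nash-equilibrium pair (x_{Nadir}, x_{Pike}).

Mine Nadir's profit: π = x_{Nadir}(313 − 2(x_{Nadir} + x_{Pike})) − 107x_{Nadir} − 0.5x_{Nadir}².
∂π/∂x_{Nadir} = 206 − 5x_{Nadir} − 2x_{Pike} = 0, so x_{Nadir} = 41.2 − 0.4x_{Pike}.
For Pike: ∂π/∂x_{Pike} = 218 − 4x_{Pike} − 2x_{Nadir} = 0 ⇒ x_{Pike} = 54.5 − 0.5x_{Nadir}.
Plugging x_{Pike} into Nadir's best response: x_{Nadir} = 41.2 − 0.4(54.5 − 0.5x_{Nadir}) ⇒ 0.8x_{Nadir} = 19.4, so x_{Nadir} = 24.25.
Then x_{Pike} = 54.5 − 0.5·24.25 = 42.375.

24.25, 42.375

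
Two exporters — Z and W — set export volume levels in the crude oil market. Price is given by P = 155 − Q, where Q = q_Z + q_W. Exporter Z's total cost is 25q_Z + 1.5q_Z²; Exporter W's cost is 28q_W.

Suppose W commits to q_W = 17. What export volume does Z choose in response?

22.6

Exporter Z's profit: π = q_Z(155 − (q_Z + q_W)) − 25q_Z − 1.5q_Z².
∂π/∂q_Z = 130 − 5q_Z − q_W = 0, so q_Z = 26 − 0.2q_W.
At q_W = 17: q_Z = 26 − 0.2·17 = 22.6.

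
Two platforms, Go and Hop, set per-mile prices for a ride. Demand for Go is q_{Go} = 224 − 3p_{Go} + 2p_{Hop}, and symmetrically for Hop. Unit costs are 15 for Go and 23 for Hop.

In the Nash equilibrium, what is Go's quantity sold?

161.25

Go's profit: π = (p_{Go} − 15)(224 − 3p_{Go} + 2p_{Hop}).
∂π/∂p_{Go} = 269 − 6p_{Go} + 2p_{Hop} = 0 ⇒ p_{Go} = 269/6 + (1/3)p_{Hop}.
Similarly p_{Hop} = 293/6 + (1/3)p_{Go}.
Substituting the second reaction function into the first: p_{Go} = 269/6 + (1/3)(293/6 + (1/3)p_{Go}), which gives (8/9)p_{Go} = 550/9 ⇒ p_{Go} = 68.75.
Then p_{Hop} = 293/6 + (1/3)·68.75 = 71.75.
q_{Go} = 224 − 3·68.75 + 2·71.75 = 161.25.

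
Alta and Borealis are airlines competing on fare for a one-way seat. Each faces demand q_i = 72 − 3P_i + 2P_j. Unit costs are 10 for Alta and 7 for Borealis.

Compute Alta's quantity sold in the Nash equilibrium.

44.8125

Alta's profit: π = (P_{Alta} − 10)(72 − 3P_{Alta} + 2P_{Borealis}).
∂π/∂P_{Alta} = 102 − 6P_{Alta} + 2P_{Borealis} = 0 ⇒ P_{Alta} = 17 + (1/3)P_{Borealis}.
Similarly P_{Borealis} = 15.5 + (1/3)P_{Alta}.
Substituting the second reaction function into the first: P_{Alta} = 17 + (1/3)(15.5 + (1/3)P_{Alta}), which gives (8/9)P_{Alta} = 133/6 ⇒ P_{Alta} = 24.9375.
Then P_{Borealis} = 15.5 + (1/3)·24.9375 = 23.8125.
q_{Alta} = 72 − 3·24.9375 + 2·23.8125 = 44.8125.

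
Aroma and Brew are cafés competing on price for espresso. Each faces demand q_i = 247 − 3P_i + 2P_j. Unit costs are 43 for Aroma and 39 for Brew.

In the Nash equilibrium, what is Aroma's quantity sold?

150.75

Aroma's profit: π = (P_{Aroma} − 43)(247 − 3P_{Aroma} + 2P_{Brew}).
∂π/∂P_{Aroma} = 376 − 6P_{Aroma} + 2P_{Brew} = 0 ⇒ P_{Aroma} = 188/3 + (1/3)P_{Brew}.
Similarly P_{Brew} = 182/3 + (1/3)P_{Aroma}.
Solving the two reaction functions simultaneously: (1 − (1/3)(1/3))P_{Aroma} = 188/3 + (1/3)·(182/3), so (8/9)P_{Aroma} = 746/9 and P_{Aroma} = 93.25.
Then P_{Brew} = 182/3 + (1/3)·93.25 = 91.75.
q_{Aroma} = 247 − 3·93.25 + 2·91.75 = 150.75.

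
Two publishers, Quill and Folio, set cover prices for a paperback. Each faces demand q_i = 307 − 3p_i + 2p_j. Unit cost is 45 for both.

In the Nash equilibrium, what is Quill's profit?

12870.75

Quill's profit: π = (p_{Quill} − 45)(307 − 3p_{Quill} + 2p_{Folio}).
∂π/∂p_{Quill} = 442 − 6p_{Quill} + 2p_{Folio} = 0 ⇒ p_{Quill} = 221/3 + (1/3)p_{Folio}.
The game is symmetric, so in equilibrium p_{Folio} = p_{Quill}: the reaction function gives (2/3)p_{Quill} = 221/3, hence p_{Quill} = 110.5.
q_{Quill} = 307 − 3·110.5 + 2·110.5 = 196.5.
Profit = (110.5 − 45)·196.5 = 12870.75.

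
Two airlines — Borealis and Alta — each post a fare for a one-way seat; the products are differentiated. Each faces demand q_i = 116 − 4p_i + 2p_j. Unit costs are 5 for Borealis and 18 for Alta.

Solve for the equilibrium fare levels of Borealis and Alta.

24.4, 29.6

Borealis's profit: π = (p_{Borealis} − 5)(116 − 4p_{Borealis} + 2p_{Alta}).
∂π/∂p_{Borealis} = 136 − 8p_{Borealis} + 2p_{Alta} = 0 ⇒ p_{Borealis} = 17 + 0.25p_{Alta}.
Similarly p_{Alta} = 23.5 + 0.25p_{Borealis}.
Solving the two reaction functions simultaneously: (1 − (0.25)(0.25))p_{Borealis} = 17 + 0.25·23.5, so 0.9375p_{Borealis} = 22.875 and p_{Borealis} = 24.4.
Then p_{Alta} = 23.5 + 0.25·24.4 = 29.6.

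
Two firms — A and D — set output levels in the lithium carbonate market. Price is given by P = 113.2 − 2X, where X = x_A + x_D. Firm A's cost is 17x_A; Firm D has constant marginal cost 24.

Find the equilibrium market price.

Firm A's profit: π = x_A(113.2 − 2(x_A + x_D)) − 17x_A.
∂π/∂x_A = 96.2 − 4x_A − 2x_D = 0, so x_A = 24.05 − 0.5x_D.
By the same steps for D: x_D = 22.3 − 0.5x_A.
Solving the two reaction functions simultaneously: (1 − (−0.5)(−0.5))x_A = 24.05 − 0.5·22.3, so 0.75x_A = 12.9 and x_A = 17.2.
Then x_D = 22.3 − 0.5·17.2 = 13.7.
Equilibrium price: P = 113.2 − 2·30.9 = 51.4.

51.4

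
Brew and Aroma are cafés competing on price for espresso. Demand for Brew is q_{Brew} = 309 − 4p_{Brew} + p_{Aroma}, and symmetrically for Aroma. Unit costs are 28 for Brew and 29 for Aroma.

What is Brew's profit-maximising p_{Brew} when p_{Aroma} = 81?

Brew's profit: π = (p_{Brew} − 28)(309 − 4p_{Brew} + p_{Aroma}).
∂π/∂p_{Brew} = 421 − 8p_{Brew} + p_{Aroma} = 0 ⇒ p_{Brew} = 52.625 + 0.125p_{Aroma}.
At p_{Aroma} = 81: p_{Brew} = 52.625 + 0.125·81 = 62.75.

62.75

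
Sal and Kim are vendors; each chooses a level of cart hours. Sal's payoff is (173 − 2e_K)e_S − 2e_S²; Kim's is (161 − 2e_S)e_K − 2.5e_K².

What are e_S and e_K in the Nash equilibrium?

33.9375, 18.625

Expanding Sal's payoff: 173e_S − 2e_Ke_S − 2e_S².
∂π/∂e_S = 173 − 2e_K − 4e_S = 0, so e_S = 43.25 − 0.5e_K.
Likewise for Kim: e_K = 32.2 − 0.4e_S.
Solving the two reaction functions simultaneously: (1 − (−0.5)(−0.4))e_S = 43.25 − 0.5·32.2, so 0.8e_S = 27.15 and e_S = 33.9375.
Then e_K = 32.2 − 0.4·33.9375 = 18.625.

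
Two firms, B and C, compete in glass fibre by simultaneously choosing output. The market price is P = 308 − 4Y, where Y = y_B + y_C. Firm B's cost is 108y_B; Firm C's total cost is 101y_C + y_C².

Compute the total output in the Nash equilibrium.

31.6875

Firm B's profit: π = y_B(308 − 4(y_B + y_C)) − 108y_B.
∂π/∂y_B = 200 − 8y_B − 4y_C = 0, so y_B = 25 − 0.5y_C.
For C: ∂π/∂y_C = 207 − 10y_C − 4y_B = 0 ⇒ y_C = 20.7 − 0.4y_B.
Solving the two reaction functions simultaneously: (1 − (−0.5)(−0.4))y_B = 25 − 0.5·20.7, so 0.8y_B = 14.65 and y_B = 18.3125.
Then y_C = 20.7 − 0.4·18.3125 = 13.375.
Total output: 18.3125 + 13.375 = 31.6875.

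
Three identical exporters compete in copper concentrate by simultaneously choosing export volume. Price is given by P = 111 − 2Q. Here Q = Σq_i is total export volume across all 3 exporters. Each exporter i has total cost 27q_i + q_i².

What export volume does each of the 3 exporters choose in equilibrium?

A representative exporter's profit is π_i = q_i(111 − 2Q) − 27q_i − q_i², with Q = q_i + Σ_{j≠i} q_j.
First-order condition: 84 − 6q_i − 2Σ_{j≠i} q_j = 0.
In a symmetric equilibrium every exporter chooses the same q, so Σ_{j≠i} q_j = 2q. The condition becomes 84 − 10q = 0, giving q = 84/10 = 8.4.

8.4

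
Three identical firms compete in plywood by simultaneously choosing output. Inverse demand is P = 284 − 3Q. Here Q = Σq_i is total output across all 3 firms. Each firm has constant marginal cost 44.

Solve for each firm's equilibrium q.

20

A representative firm's profit is π_i = q_i(284 − 3Q) − 44q_i, with Q = q_i + Σ_{j≠i} q_j.
First-order condition: 240 − 6q_i − 3Σ_{j≠i} q_j = 0.
In a symmetric equilibrium every firm chooses the same q, so Σ_{j≠i} q_j = 2q. The condition becomes 240 − 12q = 0, giving q = 240/12 = 20.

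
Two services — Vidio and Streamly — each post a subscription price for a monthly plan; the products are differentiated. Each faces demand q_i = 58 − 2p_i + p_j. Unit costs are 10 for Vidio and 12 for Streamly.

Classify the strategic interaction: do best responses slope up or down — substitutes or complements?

Vidio's profit: π = (p_{Vidio} − 10)(58 − 2p_{Vidio} + p_{Streamly}).
∂π/∂p_{Vidio} = 78 − 4p_{Vidio} + p_{Streamly} = 0 ⇒ p_{Vidio} = 19.5 + 0.25p_{Streamly}.
The best-response slope dp_{Vidio}/dp_{Streamly} = 0.25 > 0: the reaction function is upward-sloping, so the choices are strategic complements.

strategic complements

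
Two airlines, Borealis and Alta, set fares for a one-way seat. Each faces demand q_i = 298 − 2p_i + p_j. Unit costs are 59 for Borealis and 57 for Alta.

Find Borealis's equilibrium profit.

Borealis's profit: π = (p_{Borealis} − 59)(298 − 2p_{Borealis} + p_{Alta}).
∂π/∂p_{Borealis} = 416 − 4p_{Borealis} + p_{Alta} = 0 ⇒ p_{Borealis} = 104 + 0.25p_{Alta}.
Similarly p_{Alta} = 103 + 0.25p_{Borealis}.
Substituting the second reaction function into the first: p_{Borealis} = 104 + 0.25(103 + 0.25p_{Borealis}), which gives 0.9375p_{Borealis} = 129.75 ⇒ p_{Borealis} = 138.4.
Then p_{Alta} = 103 + 0.25·138.4 = 137.6.
q_{Borealis} = 298 − 2·138.4 + 137.6 = 158.8.
Profit = (138.4 − 59)·158.8 = 12608.72.

12608.72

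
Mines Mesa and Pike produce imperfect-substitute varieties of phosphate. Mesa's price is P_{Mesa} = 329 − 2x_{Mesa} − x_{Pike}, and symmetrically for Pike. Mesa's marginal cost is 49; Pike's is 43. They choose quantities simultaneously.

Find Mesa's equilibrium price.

160.2

Mine Mesa's profit: π = x_{Mesa}(329 − 2x_{Mesa} − x_{Pike}) − 49x_{Mesa}.
∂π/∂x_{Mesa} = 280 − 4x_{Mesa} − x_{Pike} = 0 ⇒ x_{Mesa} = 70 − 0.25x_{Pike}.
Similarly x_{Pike} = 71.5 − 0.25x_{Mesa}.
Substituting the second reaction function into the first: x_{Mesa} = 70 − 0.25(71.5 − 0.25x_{Mesa}), which gives 0.9375x_{Mesa} = 52.125 ⇒ x_{Mesa} = 55.6.
Then x_{Pike} = 71.5 − 0.25·55.6 = 57.6.
P_{Mesa} = 329 − 2·55.6 − 57.6 = 160.2.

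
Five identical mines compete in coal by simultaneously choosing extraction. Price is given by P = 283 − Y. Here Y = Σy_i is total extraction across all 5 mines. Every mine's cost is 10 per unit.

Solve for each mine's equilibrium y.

45.5

A representative mine's profit is π_i = y_i(283 − Y) − 10y_i, with Y = y_i + Σ_{j≠i} y_j.
First-order condition: 273 − 2y_i − Σ_{j≠i} y_j = 0.
Imposing symmetry (y_j = y for all j) turns Σ_{j≠i} y_j into 4y, so 273 = 6y and y = 45.5.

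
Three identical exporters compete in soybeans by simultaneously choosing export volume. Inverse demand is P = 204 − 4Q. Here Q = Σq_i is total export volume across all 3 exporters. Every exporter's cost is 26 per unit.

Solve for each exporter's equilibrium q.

11.125

A representative exporter's profit is π_i = q_i(204 − 4Q) − 26q_i, with Q = q_i + Σ_{j≠i} q_j.
First-order condition: 178 − 8q_i − 4Σ_{j≠i} q_j = 0.
Imposing symmetry (q_j = q for all j) turns Σ_{j≠i} q_j into 2q, so 178 = 16q and q = 11.125.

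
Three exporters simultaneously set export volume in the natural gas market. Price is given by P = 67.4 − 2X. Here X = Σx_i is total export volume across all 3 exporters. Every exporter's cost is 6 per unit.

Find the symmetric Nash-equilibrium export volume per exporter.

A representative exporter's profit is π_i = x_i(67.4 − 2X) − 6x_i, with X = x_i + Σ_{j≠i} x_j.
First-order condition: 61.4 − 4x_i − 2Σ_{j≠i} x_j = 0.
In a symmetric equilibrium every exporter chooses the same x, so Σ_{j≠i} x_j = 2x. The condition becomes 61.4 − 8x = 0, giving x = 61.4/8 = 7.675.

7.675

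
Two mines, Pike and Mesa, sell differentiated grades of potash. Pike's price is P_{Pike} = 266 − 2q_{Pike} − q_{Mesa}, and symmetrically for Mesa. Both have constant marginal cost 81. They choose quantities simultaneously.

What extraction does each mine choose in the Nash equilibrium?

37

Mine Pike's profit: π = q_{Pike}(266 − 2q_{Pike} − q_{Mesa}) − 81q_{Pike}.
∂π/∂q_{Pike} = 185 − 4q_{Pike} − q_{Mesa} = 0 ⇒ q_{Pike} = 46.25 − 0.25q_{Mesa}.
The game is symmetric, so in equilibrium q_{Mesa} = q_{Pike}: the reaction function gives 1.25q_{Pike} = 46.25, hence q_{Pike} = 37.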